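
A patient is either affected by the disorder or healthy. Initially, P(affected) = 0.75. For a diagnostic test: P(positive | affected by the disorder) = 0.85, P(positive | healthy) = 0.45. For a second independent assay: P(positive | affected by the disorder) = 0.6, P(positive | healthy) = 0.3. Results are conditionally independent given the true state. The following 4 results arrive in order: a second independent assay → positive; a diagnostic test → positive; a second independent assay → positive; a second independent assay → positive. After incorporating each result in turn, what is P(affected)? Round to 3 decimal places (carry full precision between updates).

0.978

After a second independent assay='positive': P(affected) = 0.6·0.7500 / (0.6·0.7500 + 0.3·0.2500) ≈ 0.8571
After a diagnostic test='positive': P(affected) = 0.85·0.8571 / (0.85·0.8571 + 0.45·0.1429) ≈ 0.9189
After a second independent assay='positive': P(affected) = 0.6·0.9189 / (0.6·0.9189 + 0.3·0.0811) ≈ 0.9577
After a second independent assay='positive': P(affected) = 0.6·0.9577 / (0.6·0.9577 + 0.3·0.0423) ≈ 0.9784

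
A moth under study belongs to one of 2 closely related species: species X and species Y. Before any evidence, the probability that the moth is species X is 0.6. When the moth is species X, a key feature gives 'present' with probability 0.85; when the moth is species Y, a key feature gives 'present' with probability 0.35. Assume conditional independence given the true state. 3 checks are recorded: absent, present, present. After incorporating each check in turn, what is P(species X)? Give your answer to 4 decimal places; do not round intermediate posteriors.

After 'absent': P(species X) = 0.15·0.6000 / (0.15·0.6000 + 0.65·0.4000) ≈ 0.2571
After 'present': P(species X) = 0.85·0.2571 / (0.85·0.2571 + 0.35·0.7429) ≈ 0.4567
After 'present': P(species X) = 0.85·0.4567 / (0.85·0.4567 + 0.35·0.5433) ≈ 0.6712

0.6712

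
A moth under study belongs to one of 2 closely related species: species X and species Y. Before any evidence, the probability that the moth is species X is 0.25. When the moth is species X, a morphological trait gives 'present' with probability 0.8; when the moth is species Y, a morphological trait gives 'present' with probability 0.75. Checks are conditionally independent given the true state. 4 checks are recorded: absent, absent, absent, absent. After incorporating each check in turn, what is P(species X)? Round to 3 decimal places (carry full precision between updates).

After 'absent': P(species X) = 0.2·0.2500 / (0.2·0.2500 + 0.25·0.7500) ≈ 0.2105
After 'absent': P(species X) = 0.2·0.2105 / (0.2·0.2105 + 0.25·0.7895) ≈ 0.1758
After 'absent': P(species X) = 0.2·0.1758 / (0.2·0.1758 + 0.25·0.8242) ≈ 0.1458
After 'absent': P(species X) = 0.2·0.1458 / (0.2·0.1458 + 0.25·0.8542) ≈ 0.1201

0.120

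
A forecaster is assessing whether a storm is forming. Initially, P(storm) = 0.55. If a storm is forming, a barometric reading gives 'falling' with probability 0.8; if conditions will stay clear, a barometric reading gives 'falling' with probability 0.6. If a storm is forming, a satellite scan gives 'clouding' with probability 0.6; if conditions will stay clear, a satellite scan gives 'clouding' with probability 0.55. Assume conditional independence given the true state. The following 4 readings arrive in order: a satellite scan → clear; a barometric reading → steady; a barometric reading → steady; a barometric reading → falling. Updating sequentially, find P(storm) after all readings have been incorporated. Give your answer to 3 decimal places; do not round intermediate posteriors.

After a satellite scan='clear': P(storm) = 0.4·0.5500 / (0.4·0.5500 + 0.45·0.4500) ≈ 0.5207
After a barometric reading='steady': P(storm) = 0.2·0.5207 / (0.2·0.5207 + 0.4·0.4793) ≈ 0.3520
After a barometric reading='steady': P(storm) = 0.2·0.3520 / (0.2·0.3520 + 0.4·0.6480) ≈ 0.2136
After a barometric reading='falling': P(storm) = 0.8·0.2136 / (0.8·0.2136 + 0.6·0.7864) ≈ 0.2659

0.266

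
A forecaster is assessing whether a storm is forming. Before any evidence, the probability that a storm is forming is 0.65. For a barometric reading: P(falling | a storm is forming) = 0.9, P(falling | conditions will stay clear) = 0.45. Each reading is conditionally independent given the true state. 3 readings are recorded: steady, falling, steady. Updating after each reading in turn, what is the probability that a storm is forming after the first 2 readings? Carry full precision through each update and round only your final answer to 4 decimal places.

After 'steady': P(storm) = 0.1·0.6500 / (0.1·0.6500 + 0.55·0.3500) ≈ 0.2524
After 'falling': P(storm) = 0.9·0.2524 / (0.9·0.2524 + 0.45·0.7476) ≈ 0.4031

0.4031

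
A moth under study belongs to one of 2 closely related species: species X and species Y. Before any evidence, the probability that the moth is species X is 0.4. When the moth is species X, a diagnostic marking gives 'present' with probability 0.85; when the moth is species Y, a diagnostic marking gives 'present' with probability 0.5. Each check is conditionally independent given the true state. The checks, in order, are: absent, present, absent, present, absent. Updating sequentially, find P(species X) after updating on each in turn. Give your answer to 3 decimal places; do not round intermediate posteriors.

0.049

Each posterior becomes the prior for the next update.
After 'absent': P(species X) = 0.15·0.4000 / (0.15·0.4000 + 0.5·0.6000) ≈ 0.1667
After 'present': P(species X) = 0.85·0.1667 / (0.85·0.1667 + 0.5·0.8333) ≈ 0.2537
After 'absent': P(species X) = 0.15·0.2537 / (0.15·0.2537 + 0.5·0.7463) ≈ 0.0926
After 'present': P(species X) = 0.85·0.0926 / (0.85·0.0926 + 0.5·0.9074) ≈ 0.1478
After 'absent': P(species X) = 0.15·0.1478 / (0.15·0.1478 + 0.5·0.8522) ≈ 0.0494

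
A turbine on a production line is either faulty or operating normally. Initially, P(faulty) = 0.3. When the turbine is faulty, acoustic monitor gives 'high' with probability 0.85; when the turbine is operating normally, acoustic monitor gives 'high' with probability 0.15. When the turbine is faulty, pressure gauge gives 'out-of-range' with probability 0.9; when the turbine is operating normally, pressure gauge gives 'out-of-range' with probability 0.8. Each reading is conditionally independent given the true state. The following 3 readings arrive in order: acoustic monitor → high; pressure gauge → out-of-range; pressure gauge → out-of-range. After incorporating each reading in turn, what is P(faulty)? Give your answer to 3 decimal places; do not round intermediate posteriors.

0.755

Each posterior becomes the prior for the next update.
After acoustic monitor='high': P(faulty) = 0.85·0.3000 / (0.85·0.3000 + 0.15·0.7000) ≈ 0.7083
After pressure gauge='out-of-range': P(faulty) = 0.9·0.7083 / (0.9·0.7083 + 0.8·0.2917) ≈ 0.7321
After pressure gauge='out-of-range': P(faulty) = 0.9·0.7321 / (0.9·0.7321 + 0.8·0.2679) ≈ 0.7545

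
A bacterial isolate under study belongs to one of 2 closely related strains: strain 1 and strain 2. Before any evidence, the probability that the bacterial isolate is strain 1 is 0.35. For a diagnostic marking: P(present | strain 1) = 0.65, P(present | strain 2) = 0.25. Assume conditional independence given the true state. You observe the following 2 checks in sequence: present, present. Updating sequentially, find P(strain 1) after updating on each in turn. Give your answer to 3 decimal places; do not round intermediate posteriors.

After 'present': P(strain 1) = 0.65·0.3500 / (0.65·0.3500 + 0.25·0.6500) ≈ 0.5833
After 'present': P(strain 1) = 0.65·0.5833 / (0.65·0.5833 + 0.25·0.4167) ≈ 0.7845

0.784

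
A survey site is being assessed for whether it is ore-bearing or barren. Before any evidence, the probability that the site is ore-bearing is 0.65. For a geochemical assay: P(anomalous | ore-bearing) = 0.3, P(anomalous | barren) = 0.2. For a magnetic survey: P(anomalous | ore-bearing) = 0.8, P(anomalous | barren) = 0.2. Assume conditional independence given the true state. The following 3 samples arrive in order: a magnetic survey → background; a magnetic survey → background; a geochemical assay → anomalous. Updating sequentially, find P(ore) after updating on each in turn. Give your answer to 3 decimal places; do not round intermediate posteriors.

After a magnetic survey='background': P(ore) = 0.2·0.6500 / (0.2·0.6500 + 0.8·0.3500) ≈ 0.3171
After a magnetic survey='background': P(ore) = 0.2·0.3171 / (0.2·0.3171 + 0.8·0.6829) ≈ 0.1040
After a geochemical assay='anomalous': P(ore) = 0.3·0.1040 / (0.3·0.1040 + 0.2·0.8960) ≈ 0.1483

0.148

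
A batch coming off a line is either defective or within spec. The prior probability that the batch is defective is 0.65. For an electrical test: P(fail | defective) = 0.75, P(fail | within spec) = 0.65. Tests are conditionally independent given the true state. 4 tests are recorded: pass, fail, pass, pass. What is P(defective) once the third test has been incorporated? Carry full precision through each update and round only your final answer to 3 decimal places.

Apply Bayes' rule sequentially, carrying P(defective) forward.
After 'pass': P(defective) = 0.25·0.6500 / (0.25·0.6500 + 0.35·0.3500) ≈ 0.5702
After 'fail': P(defective) = 0.75·0.5702 / (0.75·0.5702 + 0.65·0.4298) ≈ 0.6048
After 'pass': P(defective) = 0.25·0.6048 / (0.25·0.6048 + 0.35·0.3952) ≈ 0.5223

0.522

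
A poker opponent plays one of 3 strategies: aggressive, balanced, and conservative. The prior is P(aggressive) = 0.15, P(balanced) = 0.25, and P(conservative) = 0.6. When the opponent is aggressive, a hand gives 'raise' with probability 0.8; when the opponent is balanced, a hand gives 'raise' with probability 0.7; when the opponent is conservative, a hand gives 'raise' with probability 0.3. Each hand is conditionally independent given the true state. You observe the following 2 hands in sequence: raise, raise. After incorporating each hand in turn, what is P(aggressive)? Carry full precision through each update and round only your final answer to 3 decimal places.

After 'raise': normaliser = 0.8·0.1500 + 0.7·0.2500 + 0.3·0.6000; P(aggressive) ≈ 0.2526, P(balanced) ≈ 0.3684, P(conservative) ≈ 0.3789
After 'raise': normaliser = 0.8·0.2526 + 0.7·0.3684 + 0.3·0.3789; P(aggressive) ≈ 0.3523, P(balanced) ≈ 0.4495, P(conservative) ≈ 0.1982

0.352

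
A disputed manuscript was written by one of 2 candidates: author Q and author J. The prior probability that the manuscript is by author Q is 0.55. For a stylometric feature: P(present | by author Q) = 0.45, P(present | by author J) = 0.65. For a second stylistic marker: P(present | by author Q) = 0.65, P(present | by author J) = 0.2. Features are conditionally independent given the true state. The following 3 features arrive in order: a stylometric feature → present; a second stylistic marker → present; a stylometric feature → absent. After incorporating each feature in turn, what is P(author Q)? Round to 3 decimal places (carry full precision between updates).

0.812

Apply Bayes' rule sequentially, carrying P(author Q) forward.
After a stylometric feature='present': P(author Q) = 0.45·0.5500 / (0.45·0.5500 + 0.65·0.4500) ≈ 0.4583
After a second stylistic marker='present': P(author Q) = 0.65·0.4583 / (0.65·0.4583 + 0.2·0.5417) ≈ 0.7333
After a stylometric feature='absent': P(author Q) = 0.55·0.7333 / (0.55·0.7333 + 0.35·0.2667) ≈ 0.8121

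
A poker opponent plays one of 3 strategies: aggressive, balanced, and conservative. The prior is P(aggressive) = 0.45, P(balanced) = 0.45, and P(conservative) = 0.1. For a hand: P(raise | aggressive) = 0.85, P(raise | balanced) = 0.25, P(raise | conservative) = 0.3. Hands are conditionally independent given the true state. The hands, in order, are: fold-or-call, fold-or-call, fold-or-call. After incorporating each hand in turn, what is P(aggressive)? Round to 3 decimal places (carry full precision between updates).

Apply Bayes' rule sequentially, carrying P(aggressive) forward.
After 'fold-or-call': normaliser = 0.15·0.4500 + 0.75·0.4500 + 0.7·0.1000; P(aggressive) ≈ 0.1421, P(balanced) ≈ 0.7105, P(conservative) ≈ 0.1474
After 'fold-or-call': normaliser = 0.15·0.1421 + 0.75·0.7105 + 0.7·0.1474; P(aggressive) ≈ 0.0324, P(balanced) ≈ 0.8106, P(conservative) ≈ 0.1569
After 'fold-or-call': normaliser = 0.15·0.0324 + 0.75·0.8106 + 0.7·0.1569; P(aggressive) ≈ 0.0067, P(balanced) ≈ 0.8413, P(conservative) ≈ 0.1520

0.007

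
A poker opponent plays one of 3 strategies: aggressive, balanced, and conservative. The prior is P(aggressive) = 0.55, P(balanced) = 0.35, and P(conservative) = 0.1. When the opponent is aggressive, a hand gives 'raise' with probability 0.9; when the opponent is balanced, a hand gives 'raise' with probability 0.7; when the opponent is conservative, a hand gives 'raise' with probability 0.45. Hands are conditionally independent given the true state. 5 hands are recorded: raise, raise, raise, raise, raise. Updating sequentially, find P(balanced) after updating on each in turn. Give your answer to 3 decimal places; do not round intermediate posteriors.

0.153

After 'raise': normaliser = 0.9·0.5500 + 0.7·0.3500 + 0.45·0.1000; P(aggressive) ≈ 0.6306, P(balanced) ≈ 0.3121, P(conservative) ≈ 0.0573
After 'raise': normaliser = 0.9·0.6306 + 0.7·0.3121 + 0.45·0.0573; P(aggressive) ≈ 0.6991, P(balanced) ≈ 0.2691, P(conservative) ≈ 0.0318
After 'raise': normaliser = 0.9·0.6991 + 0.7·0.2691 + 0.45·0.0318; P(aggressive) ≈ 0.7563, P(balanced) ≈ 0.2265, P(conservative) ≈ 0.0172
After 'raise': normaliser = 0.9·0.7563 + 0.7·0.2265 + 0.45·0.0172; P(aggressive) ≈ 0.8037, P(balanced) ≈ 0.1872, P(conservative) ≈ 0.0091
After 'raise': normaliser = 0.9·0.8037 + 0.7·0.1872 + 0.45·0.0091; P(aggressive) ≈ 0.8426, P(balanced) ≈ 0.1526, P(conservative) ≈ 0.0048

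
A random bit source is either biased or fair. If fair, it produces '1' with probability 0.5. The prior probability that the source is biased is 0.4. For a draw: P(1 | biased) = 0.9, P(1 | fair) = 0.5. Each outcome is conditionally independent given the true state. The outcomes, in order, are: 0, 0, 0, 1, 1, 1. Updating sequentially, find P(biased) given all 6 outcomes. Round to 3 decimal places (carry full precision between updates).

0.030

After '0': P(biased) = 0.1·0.4000 / (0.1·0.4000 + 0.5·0.6000) ≈ 0.1176
After '0': P(biased) = 0.1·0.1176 / (0.1·0.1176 + 0.5·0.8824) ≈ 0.0260
After '0': P(biased) = 0.1·0.0260 / (0.1·0.0260 + 0.5·0.9740) ≈ 0.0053
After '1': P(biased) = 0.9·0.0053 / (0.9·0.0053 + 0.5·0.9947) ≈ 0.0095
After '1': P(biased) = 0.9·0.0095 / (0.9·0.0095 + 0.5·0.9905) ≈ 0.0170
After '1': P(biased) = 0.9·0.0170 / (0.9·0.0170 + 0.5·0.9830) ≈ 0.0302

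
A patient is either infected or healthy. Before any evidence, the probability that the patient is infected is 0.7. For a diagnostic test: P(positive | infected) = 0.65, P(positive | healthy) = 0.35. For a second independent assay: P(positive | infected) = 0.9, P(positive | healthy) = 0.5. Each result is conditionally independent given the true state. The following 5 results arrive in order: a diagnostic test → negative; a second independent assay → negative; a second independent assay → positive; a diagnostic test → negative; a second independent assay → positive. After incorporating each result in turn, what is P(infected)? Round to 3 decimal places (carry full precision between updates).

Apply Bayes' rule sequentially, carrying P(infected) forward.
After a diagnostic test='negative': P(infected) = 0.35·0.7000 / (0.35·0.7000 + 0.65·0.3000) ≈ 0.5568
After a second independent assay='negative': P(infected) = 0.1·0.5568 / (0.1·0.5568 + 0.5·0.4432) ≈ 0.2008
After a second independent assay='positive': P(infected) = 0.9·0.2008 / (0.9·0.2008 + 0.5·0.7992) ≈ 0.3114
After a diagnostic test='negative': P(infected) = 0.35·0.3114 / (0.35·0.3114 + 0.65·0.6886) ≈ 0.1959
After a second independent assay='positive': P(infected) = 0.9·0.1959 / (0.9·0.1959 + 0.5·0.8041) ≈ 0.3048

0.305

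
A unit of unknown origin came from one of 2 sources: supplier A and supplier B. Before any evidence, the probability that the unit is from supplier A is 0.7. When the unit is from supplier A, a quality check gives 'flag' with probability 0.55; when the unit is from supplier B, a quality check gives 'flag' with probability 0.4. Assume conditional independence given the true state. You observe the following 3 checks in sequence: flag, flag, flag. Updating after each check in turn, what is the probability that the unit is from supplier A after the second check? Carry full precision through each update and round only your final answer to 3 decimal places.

0.815

Apply Bayes' rule sequentially, carrying P(supplier A) forward.
After 'flag': P(supplier A) = 0.55·0.7000 / (0.55·0.7000 + 0.4·0.3000) ≈ 0.7624
After 'flag': P(supplier A) = 0.55·0.7624 / (0.55·0.7624 + 0.4·0.2376) ≈ 0.8152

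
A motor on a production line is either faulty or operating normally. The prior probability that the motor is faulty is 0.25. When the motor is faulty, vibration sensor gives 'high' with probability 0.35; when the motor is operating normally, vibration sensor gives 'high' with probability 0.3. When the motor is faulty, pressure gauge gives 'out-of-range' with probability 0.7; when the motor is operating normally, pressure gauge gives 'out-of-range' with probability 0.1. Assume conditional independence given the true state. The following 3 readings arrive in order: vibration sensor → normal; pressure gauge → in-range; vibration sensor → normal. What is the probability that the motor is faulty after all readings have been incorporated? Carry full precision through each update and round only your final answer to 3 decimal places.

After vibration sensor='normal': P(faulty) = 0.65·0.2500 / (0.65·0.2500 + 0.7·0.7500) ≈ 0.2364
After pressure gauge='in-range': P(faulty) = 0.3·0.2364 / (0.3·0.2364 + 0.9·0.7636) ≈ 0.0935
After vibration sensor='normal': P(faulty) = 0.65·0.0935 / (0.65·0.0935 + 0.7·0.9065) ≈ 0.0874

0.087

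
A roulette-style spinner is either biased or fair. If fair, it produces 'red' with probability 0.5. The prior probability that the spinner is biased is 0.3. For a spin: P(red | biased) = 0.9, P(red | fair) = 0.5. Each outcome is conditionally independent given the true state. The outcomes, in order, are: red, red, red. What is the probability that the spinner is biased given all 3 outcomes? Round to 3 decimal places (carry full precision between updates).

0.714

After 'red': P(biased) = 0.9·0.3000 / (0.9·0.3000 + 0.5·0.7000) ≈ 0.4355
After 'red': P(biased) = 0.9·0.4355 / (0.9·0.4355 + 0.5·0.5645) ≈ 0.5813
After 'red': P(biased) = 0.9·0.5813 / (0.9·0.5813 + 0.5·0.4187) ≈ 0.7142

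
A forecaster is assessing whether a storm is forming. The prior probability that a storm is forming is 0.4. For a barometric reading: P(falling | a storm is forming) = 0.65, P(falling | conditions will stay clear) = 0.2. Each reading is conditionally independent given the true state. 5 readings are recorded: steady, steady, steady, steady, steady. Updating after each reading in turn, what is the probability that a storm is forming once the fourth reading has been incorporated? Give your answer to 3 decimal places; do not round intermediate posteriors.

0.024

After 'steady': P(storm) = 0.35·0.4000 / (0.35·0.4000 + 0.8·0.6000) ≈ 0.2258
After 'steady': P(storm) = 0.35·0.2258 / (0.35·0.2258 + 0.8·0.7742) ≈ 0.1132
After 'steady': P(storm) = 0.35·0.1132 / (0.35·0.1132 + 0.8·0.8868) ≈ 0.0529
After 'steady': P(storm) = 0.35·0.0529 / (0.35·0.0529 + 0.8·0.9471) ≈ 0.0238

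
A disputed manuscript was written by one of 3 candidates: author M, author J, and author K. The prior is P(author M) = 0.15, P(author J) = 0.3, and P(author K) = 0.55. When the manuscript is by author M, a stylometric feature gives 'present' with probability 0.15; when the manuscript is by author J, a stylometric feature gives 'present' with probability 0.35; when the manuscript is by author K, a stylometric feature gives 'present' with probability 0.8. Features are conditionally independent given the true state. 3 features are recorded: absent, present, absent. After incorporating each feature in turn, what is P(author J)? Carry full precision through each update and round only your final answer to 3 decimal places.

0.567

After 'absent': normaliser = 0.85·0.1500 + 0.65·0.3000 + 0.2·0.5500; P(author M) ≈ 0.2948, P(author J) ≈ 0.4509, P(author K) ≈ 0.2543
After 'present': normaliser = 0.15·0.2948 + 0.35·0.4509 + 0.8·0.2543; P(author M) ≈ 0.1091, P(author J) ≈ 0.3892, P(author K) ≈ 0.5018
After 'absent': normaliser = 0.85·0.1091 + 0.65·0.3892 + 0.2·0.5018; P(author M) ≈ 0.2078, P(author J) ≈ 0.5672, P(author K) ≈ 0.2250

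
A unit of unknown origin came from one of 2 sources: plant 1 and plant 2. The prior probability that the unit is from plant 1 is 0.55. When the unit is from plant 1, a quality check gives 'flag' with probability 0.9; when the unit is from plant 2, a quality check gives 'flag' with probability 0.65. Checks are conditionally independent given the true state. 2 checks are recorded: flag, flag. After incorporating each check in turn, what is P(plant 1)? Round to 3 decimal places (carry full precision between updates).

After 'flag': P(plant 1) = 0.9·0.5500 / (0.9·0.5500 + 0.65·0.4500) ≈ 0.6286
After 'flag': P(plant 1) = 0.9·0.6286 / (0.9·0.6286 + 0.65·0.3714) ≈ 0.7009

0.701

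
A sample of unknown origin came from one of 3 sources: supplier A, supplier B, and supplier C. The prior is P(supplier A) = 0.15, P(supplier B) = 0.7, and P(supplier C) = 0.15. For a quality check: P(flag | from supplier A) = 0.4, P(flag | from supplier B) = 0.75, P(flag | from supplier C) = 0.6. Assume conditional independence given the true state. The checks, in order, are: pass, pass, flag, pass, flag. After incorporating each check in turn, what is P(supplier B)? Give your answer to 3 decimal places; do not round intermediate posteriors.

Each posterior becomes the prior for the next update.
After 'pass': normaliser = 0.6·0.1500 + 0.25·0.7000 + 0.4·0.1500; P(supplier A) ≈ 0.2769, P(supplier B) ≈ 0.5385, P(supplier C) ≈ 0.1846
After 'pass': normaliser = 0.6·0.2769 + 0.25·0.5385 + 0.4·0.1846; P(supplier A) ≈ 0.4435, P(supplier B) ≈ 0.3593, P(supplier C) ≈ 0.1971
After 'flag': normaliser = 0.4·0.4435 + 0.75·0.3593 + 0.6·0.1971; P(supplier A) ≈ 0.3139, P(supplier B) ≈ 0.4768, P(supplier C) ≈ 0.2093
After 'pass': normaliser = 0.6·0.3139 + 0.25·0.4768 + 0.4·0.2093; P(supplier A) ≈ 0.4814, P(supplier B) ≈ 0.3047, P(supplier C) ≈ 0.2139
After 'flag': normaliser = 0.4·0.4814 + 0.75·0.3047 + 0.6·0.2139; P(supplier A) ≈ 0.3505, P(supplier B) ≈ 0.4159, P(supplier C) ≈ 0.2336

0.416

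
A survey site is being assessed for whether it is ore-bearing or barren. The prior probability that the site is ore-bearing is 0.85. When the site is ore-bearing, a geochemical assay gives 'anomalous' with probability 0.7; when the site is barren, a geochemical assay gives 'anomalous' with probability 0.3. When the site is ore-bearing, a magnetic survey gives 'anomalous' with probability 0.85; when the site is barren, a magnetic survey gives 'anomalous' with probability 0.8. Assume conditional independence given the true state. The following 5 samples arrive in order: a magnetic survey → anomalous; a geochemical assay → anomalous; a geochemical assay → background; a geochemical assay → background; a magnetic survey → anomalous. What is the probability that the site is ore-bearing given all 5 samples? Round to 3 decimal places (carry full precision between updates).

0.733

After a magnetic survey='anomalous': P(ore) = 0.85·0.8500 / (0.85·0.8500 + 0.8·0.1500) ≈ 0.8576
After a geochemical assay='anomalous': P(ore) = 0.7·0.8576 / (0.7·0.8576 + 0.3·0.1424) ≈ 0.9335
After a geochemical assay='background': P(ore) = 0.3·0.9335 / (0.3·0.9335 + 0.7·0.0665) ≈ 0.8576
After a geochemical assay='background': P(ore) = 0.3·0.8576 / (0.3·0.8576 + 0.7·0.1424) ≈ 0.7207
After a magnetic survey='anomalous': P(ore) = 0.85·0.7207 / (0.85·0.7207 + 0.8·0.2793) ≈ 0.7327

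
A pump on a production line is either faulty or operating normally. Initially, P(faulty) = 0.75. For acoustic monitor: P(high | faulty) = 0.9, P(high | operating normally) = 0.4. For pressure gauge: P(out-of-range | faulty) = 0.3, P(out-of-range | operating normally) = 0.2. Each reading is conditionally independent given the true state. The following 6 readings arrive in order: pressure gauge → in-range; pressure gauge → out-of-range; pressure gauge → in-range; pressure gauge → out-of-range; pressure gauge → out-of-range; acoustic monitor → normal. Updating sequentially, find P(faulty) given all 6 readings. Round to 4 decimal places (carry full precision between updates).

0.5637

After pressure gauge='in-range': P(faulty) = 0.7·0.7500 / (0.7·0.7500 + 0.8·0.2500) ≈ 0.7241
After pressure gauge='out-of-range': P(faulty) = 0.3·0.7241 / (0.3·0.7241 + 0.2·0.2759) ≈ 0.7975
After pressure gauge='in-range': P(faulty) = 0.7·0.7975 / (0.7·0.7975 + 0.8·0.2025) ≈ 0.7750
After pressure gauge='out-of-range': P(faulty) = 0.3·0.7750 / (0.3·0.7750 + 0.2·0.2250) ≈ 0.8379
After pressure gauge='out-of-range': P(faulty) = 0.3·0.8379 / (0.3·0.8379 + 0.2·0.1621) ≈ 0.8857
After acoustic monitor='normal': P(faulty) = 0.1·0.8857 / (0.1·0.8857 + 0.6·0.1143) ≈ 0.5637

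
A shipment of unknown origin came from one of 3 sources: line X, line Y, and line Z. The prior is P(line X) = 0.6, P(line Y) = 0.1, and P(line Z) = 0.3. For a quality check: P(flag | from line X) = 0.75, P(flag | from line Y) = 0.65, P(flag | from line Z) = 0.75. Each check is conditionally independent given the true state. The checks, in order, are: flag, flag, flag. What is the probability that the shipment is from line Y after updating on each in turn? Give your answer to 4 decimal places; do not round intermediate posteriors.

0.0675

After 'flag': normaliser = 0.75·0.6000 + 0.65·0.1000 + 0.75·0.3000; P(line X) ≈ 0.6081, P(line Y) ≈ 0.0878, P(line Z) ≈ 0.3041
After 'flag': normaliser = 0.75·0.6081 + 0.65·0.0878 + 0.75·0.3041; P(line X) ≈ 0.6153, P(line Y) ≈ 0.0770, P(line Z) ≈ 0.3077
After 'flag': normaliser = 0.75·0.6153 + 0.65·0.0770 + 0.75·0.3077; P(line X) ≈ 0.6217, P(line Y) ≈ 0.0675, P(line Z) ≈ 0.3108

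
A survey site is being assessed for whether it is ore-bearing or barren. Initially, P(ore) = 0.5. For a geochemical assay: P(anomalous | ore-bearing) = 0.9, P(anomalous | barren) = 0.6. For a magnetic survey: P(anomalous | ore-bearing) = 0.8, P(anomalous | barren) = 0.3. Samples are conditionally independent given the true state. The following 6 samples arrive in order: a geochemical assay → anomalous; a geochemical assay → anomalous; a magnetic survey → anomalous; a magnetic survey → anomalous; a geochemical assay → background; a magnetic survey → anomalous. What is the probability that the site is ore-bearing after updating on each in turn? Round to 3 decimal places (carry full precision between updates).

0.914

After a geochemical assay='anomalous': P(ore) = 0.9·0.5000 / (0.9·0.5000 + 0.6·0.5000) ≈ 0.6000
After a geochemical assay='anomalous': P(ore) = 0.9·0.6000 / (0.9·0.6000 + 0.6·0.4000) ≈ 0.6923
After a magnetic survey='anomalous': P(ore) = 0.8·0.6923 / (0.8·0.6923 + 0.3·0.3077) ≈ 0.8571
After a magnetic survey='anomalous': P(ore) = 0.8·0.8571 / (0.8·0.8571 + 0.3·0.1429) ≈ 0.9412
After a geochemical assay='background': P(ore) = 0.1·0.9412 / (0.1·0.9412 + 0.4·0.0588) ≈ 0.8000
After a magnetic survey='anomalous': P(ore) = 0.8·0.8000 / (0.8·0.8000 + 0.3·0.2000) ≈ 0.9143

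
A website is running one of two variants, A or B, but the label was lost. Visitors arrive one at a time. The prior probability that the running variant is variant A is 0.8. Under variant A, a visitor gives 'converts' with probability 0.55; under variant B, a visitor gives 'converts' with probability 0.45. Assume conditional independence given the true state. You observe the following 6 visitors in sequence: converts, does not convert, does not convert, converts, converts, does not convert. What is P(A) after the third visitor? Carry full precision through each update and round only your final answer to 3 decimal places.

0.766

After 'converts': P(A) = 0.55·0.8000 / (0.55·0.8000 + 0.45·0.2000) ≈ 0.8302
After 'does not convert': P(A) = 0.45·0.8302 / (0.45·0.8302 + 0.55·0.1698) ≈ 0.8000
After 'does not convert': P(A) = 0.45·0.8000 / (0.45·0.8000 + 0.55·0.2000) ≈ 0.7660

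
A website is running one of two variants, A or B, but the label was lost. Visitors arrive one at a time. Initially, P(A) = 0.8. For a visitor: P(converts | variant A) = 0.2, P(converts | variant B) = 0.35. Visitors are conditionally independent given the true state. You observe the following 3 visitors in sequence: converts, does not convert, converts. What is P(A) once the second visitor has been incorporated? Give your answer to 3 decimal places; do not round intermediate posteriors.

Apply Bayes' rule sequentially, carrying P(A) forward.
After 'converts': P(A) = 0.2·0.8000 / (0.2·0.8000 + 0.35·0.2000) ≈ 0.6957
After 'does not convert': P(A) = 0.8·0.6957 / (0.8·0.6957 + 0.65·0.3043) ≈ 0.7378

0.738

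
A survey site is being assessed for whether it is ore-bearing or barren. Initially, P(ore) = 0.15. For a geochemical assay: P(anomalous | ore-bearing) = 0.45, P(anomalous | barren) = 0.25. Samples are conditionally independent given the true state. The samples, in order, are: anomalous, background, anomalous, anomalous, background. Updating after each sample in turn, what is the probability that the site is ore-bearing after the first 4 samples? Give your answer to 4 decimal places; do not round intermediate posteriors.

0.4301

Apply Bayes' rule sequentially, carrying P(ore) forward.
After 'anomalous': P(ore) = 0.45·0.1500 / (0.45·0.1500 + 0.25·0.8500) ≈ 0.2411
After 'background': P(ore) = 0.55·0.2411 / (0.55·0.2411 + 0.75·0.7589) ≈ 0.1889
After 'anomalous': P(ore) = 0.45·0.1889 / (0.45·0.1889 + 0.25·0.8111) ≈ 0.2954
After 'anomalous': P(ore) = 0.45·0.2954 / (0.45·0.2954 + 0.25·0.7046) ≈ 0.4301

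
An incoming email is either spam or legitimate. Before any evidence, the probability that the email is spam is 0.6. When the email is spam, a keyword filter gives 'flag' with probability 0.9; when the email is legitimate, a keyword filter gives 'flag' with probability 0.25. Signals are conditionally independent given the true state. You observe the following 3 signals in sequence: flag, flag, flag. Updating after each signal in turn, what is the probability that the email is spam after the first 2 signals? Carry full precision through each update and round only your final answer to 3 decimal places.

0.951

Apply Bayes' rule sequentially, carrying P(spam) forward.
After 'flag': P(spam) = 0.9·0.6000 / (0.9·0.6000 + 0.25·0.4000) ≈ 0.8438
After 'flag': P(spam) = 0.9·0.8438 / (0.9·0.8438 + 0.25·0.1562) ≈ 0.9511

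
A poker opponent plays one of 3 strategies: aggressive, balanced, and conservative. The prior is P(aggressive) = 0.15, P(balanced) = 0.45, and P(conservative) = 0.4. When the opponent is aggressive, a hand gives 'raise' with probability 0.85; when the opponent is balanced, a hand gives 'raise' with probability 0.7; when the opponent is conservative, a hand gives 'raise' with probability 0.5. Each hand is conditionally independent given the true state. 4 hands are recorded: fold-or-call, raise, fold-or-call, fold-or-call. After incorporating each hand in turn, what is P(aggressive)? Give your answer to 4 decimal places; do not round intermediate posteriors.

0.0127

Apply Bayes' rule sequentially, carrying P(aggressive) forward.
After 'fold-or-call': normaliser = 0.15·0.1500 + 0.3·0.4500 + 0.5·0.4000; P(aggressive) ≈ 0.0629, P(balanced) ≈ 0.3776, P(conservative) ≈ 0.5594
After 'raise': normaliser = 0.85·0.0629 + 0.7·0.3776 + 0.5·0.5594; P(aggressive) ≈ 0.0895, P(balanced) ≈ 0.4424, P(conservative) ≈ 0.4681
After 'fold-or-call': normaliser = 0.15·0.0895 + 0.3·0.4424 + 0.5·0.4681; P(aggressive) ≈ 0.0353, P(balanced) ≈ 0.3491, P(conservative) ≈ 0.6156
After 'fold-or-call': normaliser = 0.15·0.0353 + 0.3·0.3491 + 0.5·0.6156; P(aggressive) ≈ 0.0127, P(balanced) ≈ 0.2506, P(conservative) ≈ 0.7367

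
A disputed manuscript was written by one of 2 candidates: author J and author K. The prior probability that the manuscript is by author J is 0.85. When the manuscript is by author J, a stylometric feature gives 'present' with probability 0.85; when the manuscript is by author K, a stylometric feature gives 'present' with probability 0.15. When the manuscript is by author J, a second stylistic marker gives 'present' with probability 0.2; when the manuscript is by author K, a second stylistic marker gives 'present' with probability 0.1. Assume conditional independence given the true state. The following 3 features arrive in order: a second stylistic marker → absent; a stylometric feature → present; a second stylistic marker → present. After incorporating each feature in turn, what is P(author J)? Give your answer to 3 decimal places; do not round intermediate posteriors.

After a second stylistic marker='absent': P(author J) = 0.8·0.8500 / (0.8·0.8500 + 0.9·0.1500) ≈ 0.8344
After a stylometric feature='present': P(author J) = 0.85·0.8344 / (0.85·0.8344 + 0.15·0.1656) ≈ 0.9662
After a second stylistic marker='present': P(author J) = 0.2·0.9662 / (0.2·0.9662 + 0.1·0.0338) ≈ 0.9828

0.983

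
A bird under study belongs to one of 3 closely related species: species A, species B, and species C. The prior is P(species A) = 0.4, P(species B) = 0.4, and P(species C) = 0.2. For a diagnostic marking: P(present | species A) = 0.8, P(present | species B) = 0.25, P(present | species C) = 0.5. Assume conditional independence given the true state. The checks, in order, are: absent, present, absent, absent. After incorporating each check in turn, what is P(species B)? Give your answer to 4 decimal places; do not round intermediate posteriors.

After 'absent': normaliser = 0.2·0.4000 + 0.75·0.4000 + 0.5·0.2000; P(species A) ≈ 0.1667, P(species B) ≈ 0.6250, P(species C) ≈ 0.2083
After 'present': normaliser = 0.8·0.1667 + 0.25·0.6250 + 0.5·0.2083; P(species A) ≈ 0.3386, P(species B) ≈ 0.3968, P(species C) ≈ 0.2646
After 'absent': normaliser = 0.2·0.3386 + 0.75·0.3968 + 0.5·0.2646; P(species A) ≈ 0.1361, P(species B) ≈ 0.5981, P(species C) ≈ 0.2658
After 'absent': normaliser = 0.2·0.1361 + 0.75·0.5981 + 0.5·0.2658; P(species A) ≈ 0.0447, P(species B) ≈ 0.7369, P(species C) ≈ 0.2184

0.7369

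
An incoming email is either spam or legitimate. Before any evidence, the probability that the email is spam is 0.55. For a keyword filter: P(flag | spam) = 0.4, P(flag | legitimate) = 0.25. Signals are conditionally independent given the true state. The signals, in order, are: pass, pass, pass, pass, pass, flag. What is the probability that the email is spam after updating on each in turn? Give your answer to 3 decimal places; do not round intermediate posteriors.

Each posterior becomes the prior for the next update.
After 'pass': P(spam) = 0.6·0.5500 / (0.6·0.5500 + 0.75·0.4500) ≈ 0.4944
After 'pass': P(spam) = 0.6·0.4944 / (0.6·0.4944 + 0.75·0.5056) ≈ 0.4389
After 'pass': P(spam) = 0.6·0.4389 / (0.6·0.4389 + 0.75·0.5611) ≈ 0.3849
After 'pass': P(spam) = 0.6·0.3849 / (0.6·0.3849 + 0.75·0.6151) ≈ 0.3336
After 'pass': P(spam) = 0.6·0.3336 / (0.6·0.3336 + 0.75·0.6664) ≈ 0.2860
After 'flag': P(spam) = 0.4·0.2860 / (0.4·0.2860 + 0.25·0.7140) ≈ 0.3905

0.391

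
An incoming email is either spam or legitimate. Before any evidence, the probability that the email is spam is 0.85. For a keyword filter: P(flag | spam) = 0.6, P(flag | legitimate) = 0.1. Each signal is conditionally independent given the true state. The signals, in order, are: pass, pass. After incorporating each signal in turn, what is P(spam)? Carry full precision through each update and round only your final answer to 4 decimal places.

0.5282

Apply Bayes' rule sequentially, carrying P(spam) forward.
After 'pass': P(spam) = 0.4·0.8500 / (0.4·0.8500 + 0.9·0.1500) ≈ 0.7158
After 'pass': P(spam) = 0.4·0.7158 / (0.4·0.7158 + 0.9·0.2842) ≈ 0.5282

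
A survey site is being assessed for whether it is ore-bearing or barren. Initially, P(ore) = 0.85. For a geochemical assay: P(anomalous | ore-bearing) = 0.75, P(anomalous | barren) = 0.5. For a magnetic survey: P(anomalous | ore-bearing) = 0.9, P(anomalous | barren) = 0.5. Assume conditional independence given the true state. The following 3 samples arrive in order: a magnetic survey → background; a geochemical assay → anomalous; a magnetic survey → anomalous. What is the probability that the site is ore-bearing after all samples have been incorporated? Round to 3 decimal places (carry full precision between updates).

After a magnetic survey='background': P(ore) = 0.1·0.8500 / (0.1·0.8500 + 0.5·0.1500) ≈ 0.5312
After a geochemical assay='anomalous': P(ore) = 0.75·0.5312 / (0.75·0.5312 + 0.5·0.4688) ≈ 0.6296
After a magnetic survey='anomalous': P(ore) = 0.9·0.6296 / (0.9·0.6296 + 0.5·0.3704) ≈ 0.7537

0.754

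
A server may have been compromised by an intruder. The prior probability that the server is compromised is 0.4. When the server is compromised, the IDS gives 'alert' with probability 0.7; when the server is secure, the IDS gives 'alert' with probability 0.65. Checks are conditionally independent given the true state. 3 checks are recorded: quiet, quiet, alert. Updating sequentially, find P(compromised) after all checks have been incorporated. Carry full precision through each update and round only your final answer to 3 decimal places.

After 'quiet': P(compromised) = 0.3·0.4000 / (0.3·0.4000 + 0.35·0.6000) ≈ 0.3636
After 'quiet': P(compromised) = 0.3·0.3636 / (0.3·0.3636 + 0.35·0.6364) ≈ 0.3288
After 'alert': P(compromised) = 0.7·0.3288 / (0.7·0.3288 + 0.65·0.6712) ≈ 0.3453

0.345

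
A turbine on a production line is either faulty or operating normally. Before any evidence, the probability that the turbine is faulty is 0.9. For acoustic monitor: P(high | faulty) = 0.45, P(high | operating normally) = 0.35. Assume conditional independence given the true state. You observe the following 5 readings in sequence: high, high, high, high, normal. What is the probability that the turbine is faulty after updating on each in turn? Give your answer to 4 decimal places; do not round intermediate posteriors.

0.9541

After 'high': P(faulty) = 0.45·0.9000 / (0.45·0.9000 + 0.35·0.1000) ≈ 0.9205
After 'high': P(faulty) = 0.45·0.9205 / (0.45·0.9205 + 0.35·0.0795) ≈ 0.9370
After 'high': P(faulty) = 0.45·0.9370 / (0.45·0.9370 + 0.35·0.0630) ≈ 0.9503
After 'high': P(faulty) = 0.45·0.9503 / (0.45·0.9503 + 0.35·0.0497) ≈ 0.9609
After 'normal': P(faulty) = 0.55·0.9609 / (0.55·0.9609 + 0.65·0.0391) ≈ 0.9541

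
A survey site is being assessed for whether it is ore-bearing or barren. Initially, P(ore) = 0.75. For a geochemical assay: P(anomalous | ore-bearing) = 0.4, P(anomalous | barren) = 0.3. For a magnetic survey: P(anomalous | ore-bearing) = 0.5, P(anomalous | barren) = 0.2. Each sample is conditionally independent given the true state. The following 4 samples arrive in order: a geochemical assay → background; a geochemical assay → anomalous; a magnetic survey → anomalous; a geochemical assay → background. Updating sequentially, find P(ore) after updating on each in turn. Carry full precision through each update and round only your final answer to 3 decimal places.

Each posterior becomes the prior for the next update.
After a geochemical assay='background': P(ore) = 0.6·0.7500 / (0.6·0.7500 + 0.7·0.2500) ≈ 0.7200
After a geochemical assay='anomalous': P(ore) = 0.4·0.7200 / (0.4·0.7200 + 0.3·0.2800) ≈ 0.7742
After a magnetic survey='anomalous': P(ore) = 0.5·0.7742 / (0.5·0.7742 + 0.2·0.2258) ≈ 0.8955
After a geochemical assay='background': P(ore) = 0.6·0.8955 / (0.6·0.8955 + 0.7·0.1045) ≈ 0.8802

0.880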